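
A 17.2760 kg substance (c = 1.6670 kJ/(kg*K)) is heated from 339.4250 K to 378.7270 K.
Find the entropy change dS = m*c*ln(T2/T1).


T2/T1 = 1.1158
ln(T2/T1) = 0.1096
dS = 17.2760 * 1.6670 * 0.1096 = 3.1553 kJ/K

3.1553 kJ/K


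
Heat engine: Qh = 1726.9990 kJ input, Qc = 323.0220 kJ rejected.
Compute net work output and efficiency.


W = 1726.9990 - 323.0220 = 1403.9770 kJ
eta = 1403.9770 / 1726.9990 = 0.8130 = 81.2958%

W = 1403.9770 kJ, eta = 81.2958%


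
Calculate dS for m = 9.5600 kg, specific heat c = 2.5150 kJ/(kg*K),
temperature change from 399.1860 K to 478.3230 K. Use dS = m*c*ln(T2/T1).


T2/T1 = 1.1982
ln(T2/T1) = 0.1809
dS = 9.5600 * 2.5150 * 0.1809 = 4.3485 kJ/K

4.3485 kJ/K


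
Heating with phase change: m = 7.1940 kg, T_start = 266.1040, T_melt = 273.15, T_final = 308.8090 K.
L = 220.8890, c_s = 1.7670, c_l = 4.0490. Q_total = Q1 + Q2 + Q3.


Q1 (sensible, solid) = 7.1940 * 1.7670 * 7.0460 = 89.5673 kJ
Q2 (latent) = 7.1940 * 220.8890 = 1589.0755 kJ
Q3 (sensible, liquid) = 7.1940 * 4.0490 * 35.6590 = 1038.6934 kJ
Q_total = 2717.3362 kJ

2717.3362 kJ


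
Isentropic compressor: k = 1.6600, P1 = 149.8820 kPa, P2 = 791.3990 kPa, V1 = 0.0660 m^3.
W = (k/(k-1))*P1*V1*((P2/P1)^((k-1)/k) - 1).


(k-1)/k = 0.3976
(P2/P1)^exp = 1.9378
W = 2.5152 * 149.8820 * 0.0660 * (1.9378 - 1) = 23.3338 kJ

23.3338 kJ


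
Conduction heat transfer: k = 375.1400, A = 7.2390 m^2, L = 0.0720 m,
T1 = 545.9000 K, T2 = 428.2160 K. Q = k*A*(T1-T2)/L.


dT = 117.6840 K
Q = 375.1400 * 7.2390 * 117.6840 / 0.0720 = 4438711.0629 W

4438711.0629 W


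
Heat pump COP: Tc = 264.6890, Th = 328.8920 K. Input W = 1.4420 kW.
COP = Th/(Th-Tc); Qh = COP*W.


COP = 328.8920 / 64.2030 = 5.1227
Qh = 5.1227 * 1.4420 = 7.3869 kW

COP = 5.1227, Qh = 7.3869 kW


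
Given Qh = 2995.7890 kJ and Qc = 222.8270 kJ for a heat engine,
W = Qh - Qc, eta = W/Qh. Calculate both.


W = 2995.7890 - 222.8270 = 2772.9620 kJ
eta = 2772.9620 / 2995.7890 = 0.9256 = 92.5620%

W = 2772.9620 kJ, eta = 92.5620%


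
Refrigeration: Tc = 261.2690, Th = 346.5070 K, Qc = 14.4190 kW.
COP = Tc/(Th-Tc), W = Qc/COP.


COP = 261.2690 / 85.2380 = 3.0652
W = 14.4190 / 3.0652 = 4.7041 kW

COP = 3.0652, W = 4.7041 kW


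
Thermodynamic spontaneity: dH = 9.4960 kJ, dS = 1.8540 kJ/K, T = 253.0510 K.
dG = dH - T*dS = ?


T*dS = 253.0510 * 1.8540 = 469.1566 kJ
dG = 9.4960 - 469.1566 = -459.6606 kJ (spontaneous)

dG = -459.6606 kJ, spontaneous


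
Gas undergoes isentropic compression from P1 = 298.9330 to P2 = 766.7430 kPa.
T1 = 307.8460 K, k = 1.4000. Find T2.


(k-1)/k = 0.2857
(P2/P1)^exp = 1.3088
T2 = 307.8460 * 1.3088 = 402.9140 K

402.9140 K


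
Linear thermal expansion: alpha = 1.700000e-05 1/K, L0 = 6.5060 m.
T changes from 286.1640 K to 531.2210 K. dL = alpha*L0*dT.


dT = 245.0570 K
dL = 1.700000e-05 * 6.5060 * 245.0570 = 0.027104 m
L_final = 6.533104 m

dL = 0.027104 m


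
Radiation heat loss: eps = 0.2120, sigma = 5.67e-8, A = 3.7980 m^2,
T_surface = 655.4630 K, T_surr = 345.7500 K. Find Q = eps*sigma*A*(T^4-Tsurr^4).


T^4 = 1.8458e+11
Tsurr^4 = 1.4291e+10
Q = 0.2120 * 5.67e-8 * 3.7980 * 1.7029e+11 = 7774.4630 W

7774.4630 W


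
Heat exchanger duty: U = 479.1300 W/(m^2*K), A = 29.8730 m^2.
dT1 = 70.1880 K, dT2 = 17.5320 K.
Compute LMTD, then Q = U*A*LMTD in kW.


LMTD = 37.9599 K
Q = 479.1300 * 29.8730 * 37.9599 = 543321.3555 W = 543.3214 kW

543.3214 kW


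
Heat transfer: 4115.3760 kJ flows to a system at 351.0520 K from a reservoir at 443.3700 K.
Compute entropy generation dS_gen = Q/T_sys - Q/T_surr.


dS_sys = 4115.3760/351.0520 = 11.7230 kJ/K
dS_surr = -4115.3760/443.3700 = -9.2820 kJ/K
dS_gen = 11.7230 - 9.2820 = 2.4409 kJ/K (irreversible)

dS_gen = 2.4409 kJ/K, irreversible


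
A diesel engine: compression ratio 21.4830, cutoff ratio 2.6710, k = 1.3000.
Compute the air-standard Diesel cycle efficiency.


r^(k-1) = 2.5097
rc^k = 3.5865
eta = 0.5256 = 52.5571%

52.5571%


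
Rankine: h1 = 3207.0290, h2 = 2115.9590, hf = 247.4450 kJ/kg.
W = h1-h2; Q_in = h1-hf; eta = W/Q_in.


W = 1091.0700 kJ/kg
Q_in = 2959.5840 kJ/kg
eta = 0.3687 = 36.8657%

eta = 36.8657%


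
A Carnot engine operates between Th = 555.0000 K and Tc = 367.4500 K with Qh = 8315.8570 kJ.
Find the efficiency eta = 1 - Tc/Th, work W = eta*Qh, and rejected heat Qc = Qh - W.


eta = 1 - 367.4500/555.0000 = 0.3379
W = 0.3379 * 8315.8570 = 2810.1603 kJ
Qc = 8315.8570 - 2810.1603 = 5505.6967 kJ

eta = 33.7928%, W = 2810.1603 kJ, Qc = 5505.6967 kJ


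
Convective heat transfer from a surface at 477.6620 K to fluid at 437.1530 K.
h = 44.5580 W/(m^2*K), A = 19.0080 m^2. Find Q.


dT = 40.5090 K
Q = 44.5580 * 19.0080 * 40.5090 = 34309.4404 W

34309.4404 W


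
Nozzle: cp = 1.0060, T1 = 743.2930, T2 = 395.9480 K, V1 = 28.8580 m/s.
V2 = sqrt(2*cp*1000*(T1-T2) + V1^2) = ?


dT = 347.3450 K
2*cp*1000*dT = 698858.1400
V1^2 = 832.7842
V2 = sqrt(699690.9242) = 836.4753 m/s

836.4753 m/s


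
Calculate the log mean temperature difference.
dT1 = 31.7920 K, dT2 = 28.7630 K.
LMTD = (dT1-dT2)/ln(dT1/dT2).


dT1/dT2 = 1.1053
ln(dT1/dT2) = 0.1001
LMTD = 3.0290 / 0.1001 = 30.2522 K

30.2522 K


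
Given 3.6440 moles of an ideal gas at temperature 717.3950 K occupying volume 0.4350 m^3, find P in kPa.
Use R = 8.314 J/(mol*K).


P = nRT/V = 3.6440 * 8.314 * 717.3950 / 0.4350
= 21734.3539 / 0.4350 = 49964.0319 Pa = 49.9640 kPa

49.9640 kPa


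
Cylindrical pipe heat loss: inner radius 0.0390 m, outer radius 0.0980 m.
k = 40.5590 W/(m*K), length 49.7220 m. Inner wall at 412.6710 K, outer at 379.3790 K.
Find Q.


dT = 33.2920 K
ln(ro/ri) = 0.9214
Q = 2*pi*40.5590*49.7220*33.2920 / 0.9214 = 457830.3987 W

457830.3987 W


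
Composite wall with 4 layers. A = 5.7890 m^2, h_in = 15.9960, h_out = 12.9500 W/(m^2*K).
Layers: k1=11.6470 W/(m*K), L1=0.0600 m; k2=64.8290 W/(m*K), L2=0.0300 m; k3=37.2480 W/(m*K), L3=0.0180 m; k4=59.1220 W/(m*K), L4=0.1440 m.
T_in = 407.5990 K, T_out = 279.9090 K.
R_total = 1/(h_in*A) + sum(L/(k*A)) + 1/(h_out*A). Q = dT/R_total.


R_conv_in = 1/(15.9960*5.7890) = 0.0108
R_1 = 0.0600/(11.6470*5.7890) = 0.0009
R_2 = 0.0300/(64.8290*5.7890) = 7.9937e-05
R_3 = 0.0180/(37.2480*5.7890) = 8.3477e-05
R_4 = 0.1440/(59.1220*5.7890) = 0.0004
R_conv_out = 1/(12.9500*5.7890) = 0.0133
R_total = 0.0256 K/W
Q = 127.6900 / 0.0256 = 4985.5192 W

R_total = 0.0256 K/W, Q = 4985.5192 W


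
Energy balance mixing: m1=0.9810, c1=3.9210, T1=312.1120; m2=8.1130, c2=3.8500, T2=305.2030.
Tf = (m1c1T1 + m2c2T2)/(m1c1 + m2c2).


num = 10733.5701
den = 35.0816
Tf = 305.9605 K

305.9605 K


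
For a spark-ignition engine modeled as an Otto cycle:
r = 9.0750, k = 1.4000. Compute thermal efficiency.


r^(k-1) = 2.4162
eta = 1 - 1/2.4162 = 0.5861 = 58.6132%

58.6132%


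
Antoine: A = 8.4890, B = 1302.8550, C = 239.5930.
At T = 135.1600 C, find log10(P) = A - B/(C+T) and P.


C+T = 374.7530
B/(C+T) = 3.4766
log10(P) = 8.4890 - 3.4766 = 5.0124
P = 10^5.0124 = 102903.4888 mmHg

102903.4888 mmHg


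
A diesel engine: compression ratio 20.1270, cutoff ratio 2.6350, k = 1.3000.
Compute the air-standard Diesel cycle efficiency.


r^(k-1) = 2.4611
rc^k = 3.5238
eta = 0.5175 = 51.7536%

51.7536%


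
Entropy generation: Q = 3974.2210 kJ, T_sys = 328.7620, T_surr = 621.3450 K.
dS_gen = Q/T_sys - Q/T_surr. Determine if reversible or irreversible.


dS_sys = 3974.2210/328.7620 = 12.0884 kJ/K
dS_surr = -3974.2210/621.3450 = -6.3962 kJ/K
dS_gen = 12.0884 - 6.3962 = 5.6923 kJ/K (irreversible)

dS_gen = 5.6923 kJ/K, irreversible


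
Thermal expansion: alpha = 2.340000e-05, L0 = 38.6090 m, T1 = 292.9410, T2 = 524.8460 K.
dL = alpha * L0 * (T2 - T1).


dT = 231.9050 K
dL = 2.340000e-05 * 38.6090 * 231.9050 = 0.209515 m
L_final = 38.818515 m

dL = 0.209515 m


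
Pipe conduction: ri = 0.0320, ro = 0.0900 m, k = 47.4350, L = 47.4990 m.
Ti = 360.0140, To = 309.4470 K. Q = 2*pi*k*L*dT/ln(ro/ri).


dT = 50.5670 K
ln(ro/ri) = 1.0341
Q = 2*pi*47.4350*47.4990*50.5670 / 1.0341 = 692275.4134 W

692275.4134 W


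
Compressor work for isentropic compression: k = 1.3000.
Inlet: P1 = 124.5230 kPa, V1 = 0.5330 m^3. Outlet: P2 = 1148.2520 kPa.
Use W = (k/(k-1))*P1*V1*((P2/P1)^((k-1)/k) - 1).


(k-1)/k = 0.2308
(P2/P1)^exp = 1.6697
W = 4.3333 * 124.5230 * 0.5330 * (1.6697 - 1) = 192.6155 kJ

192.6155 kJ


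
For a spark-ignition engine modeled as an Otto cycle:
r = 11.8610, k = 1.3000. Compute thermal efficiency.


r^(k-1) = 2.1001
eta = 1 - 1/2.1001 = 0.5238 = 52.3828%

52.3828%


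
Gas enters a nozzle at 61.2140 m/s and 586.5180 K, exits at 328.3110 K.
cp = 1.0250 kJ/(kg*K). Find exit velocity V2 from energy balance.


dT = 258.2070 K
2*cp*1000*dT = 529324.3500
V1^2 = 3747.1538
V2 = sqrt(533071.5038) = 730.1175 m/s

730.1175 m/s


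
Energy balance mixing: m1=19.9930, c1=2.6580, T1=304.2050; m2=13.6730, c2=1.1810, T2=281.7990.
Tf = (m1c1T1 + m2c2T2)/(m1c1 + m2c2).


num = 20716.3153
den = 69.2892
Tf = 298.9833 K

298.9833 K


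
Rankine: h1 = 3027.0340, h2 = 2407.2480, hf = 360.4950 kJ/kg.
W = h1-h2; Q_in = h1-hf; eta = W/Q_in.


W = 619.7860 kJ/kg
Q_in = 2666.5390 kJ/kg
eta = 0.2324 = 23.2431%

eta = 23.2431%


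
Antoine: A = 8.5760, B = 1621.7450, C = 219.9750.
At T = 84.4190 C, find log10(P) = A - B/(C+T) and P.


C+T = 304.3940
B/(C+T) = 5.3278
log10(P) = 8.5760 - 5.3278 = 3.2482
P = 10^3.2482 = 1770.9960 mmHg

1770.9960 mmHg


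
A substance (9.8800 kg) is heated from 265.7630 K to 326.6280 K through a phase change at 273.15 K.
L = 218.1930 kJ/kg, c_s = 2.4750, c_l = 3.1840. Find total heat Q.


Q1 (sensible, solid) = 9.8800 * 2.4750 * 7.3870 = 180.6343 kJ
Q2 (latent) = 9.8800 * 218.1930 = 2155.7468 kJ
Q3 (sensible, liquid) = 9.8800 * 3.1840 * 53.4780 = 1682.3066 kJ
Q_total = 4018.6878 kJ

4018.6878 kJ


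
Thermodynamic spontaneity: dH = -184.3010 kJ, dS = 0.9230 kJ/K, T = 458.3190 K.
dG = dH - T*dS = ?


T*dS = 458.3190 * 0.9230 = 423.0284 kJ
dG = -184.3010 - 423.0284 = -607.3294 kJ (spontaneous)

dG = -607.3294 kJ, spontaneous


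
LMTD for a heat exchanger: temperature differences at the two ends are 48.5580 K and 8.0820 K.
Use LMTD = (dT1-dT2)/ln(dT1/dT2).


dT1/dT2 = 6.0082
ln(dT1/dT2) = 1.7931
LMTD = 40.4760 / 1.7931 = 22.5730 K

22.5730 K


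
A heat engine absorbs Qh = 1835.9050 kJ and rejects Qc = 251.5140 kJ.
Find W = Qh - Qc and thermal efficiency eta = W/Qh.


W = 1835.9050 - 251.5140 = 1584.3910 kJ
eta = 1584.3910 / 1835.9050 = 0.8630 = 86.3003%

W = 1584.3910 kJ, eta = 86.3003%


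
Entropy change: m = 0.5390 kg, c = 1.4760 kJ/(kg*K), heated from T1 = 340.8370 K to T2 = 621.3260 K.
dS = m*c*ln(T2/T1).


T2/T1 = 1.8229
ln(T2/T1) = 0.6005
dS = 0.5390 * 1.4760 * 0.6005 = 0.4777 kJ/K

0.4777 kJ/K


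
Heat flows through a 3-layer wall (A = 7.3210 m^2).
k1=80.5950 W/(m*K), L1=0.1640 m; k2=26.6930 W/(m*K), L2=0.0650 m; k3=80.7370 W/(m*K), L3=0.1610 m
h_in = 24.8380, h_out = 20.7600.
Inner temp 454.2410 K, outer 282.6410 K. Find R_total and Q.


R_conv_in = 1/(24.8380*7.3210) = 0.0055
R_1 = 0.1640/(80.5950*7.3210) = 0.0003
R_2 = 0.0650/(26.6930*7.3210) = 0.0003
R_3 = 0.1610/(80.7370*7.3210) = 0.0003
R_conv_out = 1/(20.7600*7.3210) = 0.0066
R_total = 0.0130 K/W
Q = 171.6000 / 0.0130 = 13238.7346 W

R_total = 0.0130 K/W, Q = 13238.7346 W


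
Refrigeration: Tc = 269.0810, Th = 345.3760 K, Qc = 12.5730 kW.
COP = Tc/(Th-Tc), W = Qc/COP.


COP = 269.0810 / 76.2950 = 3.5268
W = 12.5730 / 3.5268 = 3.5649 kW

COP = 3.5268, W = 3.5649 kW


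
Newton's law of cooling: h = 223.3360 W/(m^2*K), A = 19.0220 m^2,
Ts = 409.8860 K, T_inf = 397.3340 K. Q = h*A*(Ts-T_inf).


dT = 12.5520 K
Q = 223.3360 * 19.0220 * 12.5520 = 53324.6289 W

53324.6289 W


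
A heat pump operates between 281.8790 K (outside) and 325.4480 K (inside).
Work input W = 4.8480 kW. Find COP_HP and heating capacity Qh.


COP = 325.4480 / 43.5690 = 7.4697
Qh = 7.4697 * 4.8480 = 36.2132 kW

COP = 7.4697, Qh = 36.2132 kW


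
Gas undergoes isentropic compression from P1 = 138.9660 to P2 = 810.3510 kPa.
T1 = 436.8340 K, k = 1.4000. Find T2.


(k-1)/k = 0.2857
(P2/P1)^exp = 1.6550
T2 = 436.8340 * 1.6550 = 722.9468 K

722.9468 K


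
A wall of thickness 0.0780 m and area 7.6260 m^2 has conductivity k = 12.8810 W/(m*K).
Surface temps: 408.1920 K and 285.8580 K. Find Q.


dT = 122.3340 K
Q = 12.8810 * 7.6260 * 122.3340 / 0.0780 = 154063.2144 W

154063.2144 W


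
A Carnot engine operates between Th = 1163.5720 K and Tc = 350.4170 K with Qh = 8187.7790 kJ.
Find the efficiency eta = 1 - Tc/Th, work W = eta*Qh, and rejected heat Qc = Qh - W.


eta = 1 - 350.4170/1163.5720 = 0.6988
W = 0.6988 * 8187.7790 = 5721.9780 kJ
Qc = 8187.7790 - 5721.9780 = 2465.8010 kJ

eta = 69.8844%, W = 5721.9780 kJ, Qc = 2465.8010 kJ


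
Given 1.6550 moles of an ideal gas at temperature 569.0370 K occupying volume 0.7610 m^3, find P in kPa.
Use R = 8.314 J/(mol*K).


P = nRT/V = 1.6550 * 8.314 * 569.0370 / 0.7610
= 7829.7613 / 0.7610 = 10288.7797 Pa = 10.2888 kPa

10.2888 kPa


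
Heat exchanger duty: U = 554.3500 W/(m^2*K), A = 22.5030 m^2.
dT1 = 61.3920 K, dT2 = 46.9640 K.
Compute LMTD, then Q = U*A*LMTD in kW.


LMTD = 53.8563 K
Q = 554.3500 * 22.5030 * 53.8563 = 671832.2355 W = 671.8322 kW

671.8322 kW


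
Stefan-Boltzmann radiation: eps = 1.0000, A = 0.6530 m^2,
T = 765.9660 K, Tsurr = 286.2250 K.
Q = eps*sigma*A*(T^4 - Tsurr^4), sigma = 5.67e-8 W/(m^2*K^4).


T^4 = 3.4422e+11
Tsurr^4 = 6.7117e+09
Q = 1.0000 * 5.67e-8 * 0.6530 * 3.3751e+11 = 12496.3347 W

12496.3347 W


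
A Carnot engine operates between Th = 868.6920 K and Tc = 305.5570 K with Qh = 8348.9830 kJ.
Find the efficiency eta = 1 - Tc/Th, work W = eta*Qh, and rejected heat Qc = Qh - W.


eta = 1 - 305.5570/868.6920 = 0.6483
W = 0.6483 * 8348.9830 = 5412.2802 kJ
Qc = 8348.9830 - 5412.2802 = 2936.7028 kJ

eta = 64.8256%, W = 5412.2802 kJ, Qc = 2936.7028 kJ


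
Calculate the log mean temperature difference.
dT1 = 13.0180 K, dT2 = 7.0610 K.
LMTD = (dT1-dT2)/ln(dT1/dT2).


dT1/dT2 = 1.8436
ln(dT1/dT2) = 0.6117
LMTD = 5.9570 / 0.6117 = 9.7377 K

9.7377 K


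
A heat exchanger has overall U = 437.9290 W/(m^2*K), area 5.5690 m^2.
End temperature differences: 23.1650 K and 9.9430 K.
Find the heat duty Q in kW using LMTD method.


LMTD = 15.6330 K
Q = 437.9290 * 5.5690 * 15.6330 = 38126.2317 W = 38.1262 kW

38.1262 kW


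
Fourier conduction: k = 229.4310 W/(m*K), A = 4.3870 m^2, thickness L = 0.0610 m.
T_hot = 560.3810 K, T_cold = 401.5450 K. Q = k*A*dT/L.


dT = 158.8360 K
Q = 229.4310 * 4.3870 * 158.8360 / 0.0610 = 2620829.9256 W

2620829.9256 W


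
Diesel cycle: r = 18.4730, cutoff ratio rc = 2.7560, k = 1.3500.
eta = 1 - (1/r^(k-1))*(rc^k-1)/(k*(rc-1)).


r^(k-1) = 2.7752
rc^k = 3.9299
eta = 0.5547 = 55.4651%

55.4651%


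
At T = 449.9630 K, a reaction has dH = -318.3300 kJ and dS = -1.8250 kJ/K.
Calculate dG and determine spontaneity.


T*dS = 449.9630 * -1.8250 = -821.1825 kJ
dG = -318.3300 + 821.1825 = 502.8525 kJ (non-spontaneous)

dG = 502.8525 kJ, non-spontaneous


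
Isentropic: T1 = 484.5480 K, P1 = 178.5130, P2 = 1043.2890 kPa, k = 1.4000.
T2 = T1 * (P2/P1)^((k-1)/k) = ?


(k-1)/k = 0.2857
(P2/P1)^exp = 1.6560
T2 = 484.5480 * 1.6560 = 802.4240 K

802.4240 K


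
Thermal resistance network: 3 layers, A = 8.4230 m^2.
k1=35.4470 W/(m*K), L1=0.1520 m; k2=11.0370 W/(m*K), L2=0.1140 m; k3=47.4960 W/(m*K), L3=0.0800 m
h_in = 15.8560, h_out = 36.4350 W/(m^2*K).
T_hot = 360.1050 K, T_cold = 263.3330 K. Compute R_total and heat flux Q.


R_conv_in = 1/(15.8560*8.4230) = 0.0075
R_1 = 0.1520/(35.4470*8.4230) = 0.0005
R_2 = 0.1140/(11.0370*8.4230) = 0.0012
R_3 = 0.0800/(47.4960*8.4230) = 0.0002
R_conv_out = 1/(36.4350*8.4230) = 0.0033
R_total = 0.0127 K/W
Q = 96.7720 / 0.0127 = 7631.0436 W

R_total = 0.0127 K/W, Q = 7631.0436 W


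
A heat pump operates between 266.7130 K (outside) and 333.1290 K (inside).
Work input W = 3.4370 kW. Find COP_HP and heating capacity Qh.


COP = 333.1290 / 66.4160 = 5.0158
Qh = 5.0158 * 3.4370 = 17.2393 kW

COP = 5.0158, Qh = 17.2393 kW


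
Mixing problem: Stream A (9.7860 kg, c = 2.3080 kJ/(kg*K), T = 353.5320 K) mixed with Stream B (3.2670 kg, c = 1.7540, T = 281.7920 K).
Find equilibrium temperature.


num = 9599.6626
den = 28.3164
Tf = 339.0142 K

339.0142 K


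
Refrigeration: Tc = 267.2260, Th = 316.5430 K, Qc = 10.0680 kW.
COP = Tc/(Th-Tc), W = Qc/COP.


COP = 267.2260 / 49.3170 = 5.4185
W = 10.0680 / 5.4185 = 1.8581 kW

COP = 5.4185, W = 1.8581 kW


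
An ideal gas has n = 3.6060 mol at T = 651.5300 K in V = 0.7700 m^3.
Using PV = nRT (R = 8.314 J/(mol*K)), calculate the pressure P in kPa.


P = nRT/V = 3.6060 * 8.314 * 651.5300 / 0.7700
= 19533.0544 / 0.7700 = 25367.6032 Pa = 25.3676 kPa

25.3676 kPa


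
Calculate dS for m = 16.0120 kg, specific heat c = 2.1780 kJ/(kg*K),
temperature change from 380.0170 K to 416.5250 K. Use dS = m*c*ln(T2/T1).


T2/T1 = 1.0961
ln(T2/T1) = 0.0917
dS = 16.0120 * 2.1780 * 0.0917 = 3.1990 kJ/K

3.1990 kJ/K


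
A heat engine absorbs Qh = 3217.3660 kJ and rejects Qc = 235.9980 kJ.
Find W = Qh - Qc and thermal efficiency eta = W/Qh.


W = 3217.3660 - 235.9980 = 2981.3680 kJ
eta = 2981.3680 / 3217.3660 = 0.9266 = 92.6649%

W = 2981.3680 kJ, eta = 92.6649%


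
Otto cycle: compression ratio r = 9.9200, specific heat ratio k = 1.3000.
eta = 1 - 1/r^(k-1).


r^(k-1) = 1.9905
eta = 1 - 1/1.9905 = 0.4976 = 49.7604%

49.7604%


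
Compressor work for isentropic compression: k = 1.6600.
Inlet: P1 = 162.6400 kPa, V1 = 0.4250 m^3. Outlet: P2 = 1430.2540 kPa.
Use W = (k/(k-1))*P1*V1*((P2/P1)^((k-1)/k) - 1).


(k-1)/k = 0.3976
(P2/P1)^exp = 2.3736
W = 2.5152 * 162.6400 * 0.4250 * (2.3736 - 1) = 238.7956 kJ

238.7956 kJ


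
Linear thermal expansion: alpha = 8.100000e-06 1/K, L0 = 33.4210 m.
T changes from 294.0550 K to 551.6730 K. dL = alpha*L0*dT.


dT = 257.6180 K
dL = 8.100000e-06 * 33.4210 * 257.6180 = 0.069740 m
L_final = 33.490740 m

dL = 0.069740 m


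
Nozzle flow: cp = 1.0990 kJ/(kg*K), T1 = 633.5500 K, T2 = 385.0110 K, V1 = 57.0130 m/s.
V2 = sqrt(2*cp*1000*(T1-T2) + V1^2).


dT = 248.5390 K
2*cp*1000*dT = 546288.7220
V1^2 = 3250.4822
V2 = sqrt(549539.2042) = 741.3091 m/s

741.3091 m/s


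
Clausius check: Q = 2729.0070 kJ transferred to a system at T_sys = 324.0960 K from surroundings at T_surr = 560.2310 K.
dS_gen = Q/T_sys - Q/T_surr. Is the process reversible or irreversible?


dS_sys = 2729.0070/324.0960 = 8.4204 kJ/K
dS_surr = -2729.0070/560.2310 = -4.8712 kJ/K
dS_gen = 8.4204 - 4.8712 = 3.5491 kJ/K (irreversible)

dS_gen = 3.5491 kJ/K, irreversible


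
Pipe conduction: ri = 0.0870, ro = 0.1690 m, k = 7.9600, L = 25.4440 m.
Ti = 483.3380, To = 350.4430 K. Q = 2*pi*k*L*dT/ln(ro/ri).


dT = 132.8950 K
ln(ro/ri) = 0.6640
Q = 2*pi*7.9600*25.4440*132.8950 / 0.6640 = 254697.7074 W

254697.7074 W


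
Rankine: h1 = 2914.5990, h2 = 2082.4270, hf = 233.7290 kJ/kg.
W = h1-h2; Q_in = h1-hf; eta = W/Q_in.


W = 832.1720 kJ/kg
Q_in = 2680.8700 kJ/kg
eta = 0.3104 = 31.0411%

eta = 31.0411%


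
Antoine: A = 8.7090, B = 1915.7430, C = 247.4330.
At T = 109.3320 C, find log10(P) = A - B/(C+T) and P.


C+T = 356.7650
B/(C+T) = 5.3698
log10(P) = 8.7090 - 5.3698 = 3.3392
P = 10^3.3392 = 2183.9284 mmHg

2183.9284 mmHg


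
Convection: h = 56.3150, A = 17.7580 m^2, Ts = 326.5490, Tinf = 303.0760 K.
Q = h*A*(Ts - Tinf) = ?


dT = 23.4730 K
Q = 56.3150 * 17.7580 * 23.4730 = 23473.9805 W

23473.9805 W


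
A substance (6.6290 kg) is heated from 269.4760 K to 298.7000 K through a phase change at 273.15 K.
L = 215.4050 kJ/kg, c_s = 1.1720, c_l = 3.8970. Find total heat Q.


Q1 (sensible, solid) = 6.6290 * 1.1720 * 3.6740 = 28.5440 kJ
Q2 (latent) = 6.6290 * 215.4050 = 1427.9197 kJ
Q3 (sensible, liquid) = 6.6290 * 3.8970 * 25.5500 = 660.0386 kJ
Q_total = 2116.5023 kJ

2116.5023 kJ


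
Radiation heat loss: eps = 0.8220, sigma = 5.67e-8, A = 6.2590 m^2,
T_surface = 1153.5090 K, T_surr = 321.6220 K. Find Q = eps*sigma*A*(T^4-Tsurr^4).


T^4 = 1.7705e+12
Tsurr^4 = 1.0700e+10
Q = 0.8220 * 5.67e-8 * 6.2590 * 1.7598e+12 = 513347.0748 W

513347.0748 W


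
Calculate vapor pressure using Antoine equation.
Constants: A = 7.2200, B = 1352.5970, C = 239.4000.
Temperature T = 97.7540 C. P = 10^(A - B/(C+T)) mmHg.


C+T = 337.1540
B/(C+T) = 4.0118
log10(P) = 7.2200 - 4.0118 = 3.2082
P = 10^3.2082 = 1615.0737 mmHg

1615.0737 mmHg


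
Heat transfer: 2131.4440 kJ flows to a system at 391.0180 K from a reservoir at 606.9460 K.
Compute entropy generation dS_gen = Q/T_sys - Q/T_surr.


dS_sys = 2131.4440/391.0180 = 5.4510 kJ/K
dS_surr = -2131.4440/606.9460 = -3.5118 kJ/K
dS_gen = 5.4510 - 3.5118 = 1.9393 kJ/K (irreversible)

dS_gen = 1.9393 kJ/K, irreversible


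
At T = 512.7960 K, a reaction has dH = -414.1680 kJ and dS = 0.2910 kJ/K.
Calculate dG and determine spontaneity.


T*dS = 512.7960 * 0.2910 = 149.2236 kJ
dG = -414.1680 - 149.2236 = -563.3916 kJ (spontaneous)

dG = -563.3916 kJ, spontaneous


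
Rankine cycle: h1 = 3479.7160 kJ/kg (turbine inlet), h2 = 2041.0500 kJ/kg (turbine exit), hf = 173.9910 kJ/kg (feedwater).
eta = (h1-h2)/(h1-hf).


W = 1438.6660 kJ/kg
Q_in = 3305.7250 kJ/kg
eta = 0.4352 = 43.5204%

eta = 43.5204%


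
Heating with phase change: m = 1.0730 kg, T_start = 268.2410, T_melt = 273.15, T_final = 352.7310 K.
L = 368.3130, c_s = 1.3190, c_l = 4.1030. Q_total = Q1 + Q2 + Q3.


Q1 (sensible, solid) = 1.0730 * 1.3190 * 4.9090 = 6.9476 kJ
Q2 (latent) = 1.0730 * 368.3130 = 395.1998 kJ
Q3 (sensible, liquid) = 1.0730 * 4.1030 * 79.5810 = 350.3569 kJ
Q_total = 752.5044 kJ

752.5044 kJ


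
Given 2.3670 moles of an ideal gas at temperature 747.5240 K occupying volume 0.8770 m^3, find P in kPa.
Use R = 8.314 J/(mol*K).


P = nRT/V = 2.3670 * 8.314 * 747.5240 / 0.8770
= 14710.7027 / 0.8770 = 16773.8913 Pa = 16.7739 kPa

16.7739 kPa


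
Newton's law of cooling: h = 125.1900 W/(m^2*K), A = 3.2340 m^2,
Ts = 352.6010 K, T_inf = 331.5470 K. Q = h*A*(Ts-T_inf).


dT = 21.0540 K
Q = 125.1900 * 3.2340 * 21.0540 = 8524.0163 W

8524.0163 W


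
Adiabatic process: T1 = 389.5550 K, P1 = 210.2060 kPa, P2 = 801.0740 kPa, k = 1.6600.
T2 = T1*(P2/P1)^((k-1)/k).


(k-1)/k = 0.3976
(P2/P1)^exp = 1.7022
T2 = 389.5550 * 1.7022 = 663.1011 K

663.1011 K


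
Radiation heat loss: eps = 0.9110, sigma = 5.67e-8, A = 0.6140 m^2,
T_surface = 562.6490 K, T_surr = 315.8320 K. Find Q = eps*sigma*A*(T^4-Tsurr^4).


T^4 = 1.0022e+11
Tsurr^4 = 9.9500e+09
Q = 0.9110 * 5.67e-8 * 0.6140 * 9.0269e+10 = 2862.9149 W

2862.9149 W


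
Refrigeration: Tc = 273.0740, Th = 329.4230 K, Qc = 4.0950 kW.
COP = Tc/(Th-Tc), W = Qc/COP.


COP = 273.0740 / 56.3490 = 4.8461
W = 4.0950 / 4.8461 = 0.8450 kW

COP = 4.8461, W = 0.8450 kW


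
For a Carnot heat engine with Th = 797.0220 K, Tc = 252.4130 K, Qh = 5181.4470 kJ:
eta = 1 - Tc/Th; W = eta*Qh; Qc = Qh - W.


eta = 1 - 252.4130/797.0220 = 0.6833
W = 0.6833 * 5181.4470 = 3540.5079 kJ
Qc = 5181.4470 - 3540.5079 = 1640.9391 kJ

eta = 68.3305%, W = 3540.5079 kJ, Qc = 1640.9391 kJ


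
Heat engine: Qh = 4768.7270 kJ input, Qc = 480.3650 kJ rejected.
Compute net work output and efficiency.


W = 4768.7270 - 480.3650 = 4288.3620 kJ
eta = 4288.3620 / 4768.7270 = 0.8993 = 89.9268%

W = 4288.3620 kJ, eta = 89.9268%


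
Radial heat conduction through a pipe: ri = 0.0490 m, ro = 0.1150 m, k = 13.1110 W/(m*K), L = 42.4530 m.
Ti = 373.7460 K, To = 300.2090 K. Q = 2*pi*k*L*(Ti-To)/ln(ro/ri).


dT = 73.5370 K
ln(ro/ri) = 0.8531
Q = 2*pi*13.1110*42.4530*73.5370 / 0.8531 = 301456.0578 W

301456.0578 W


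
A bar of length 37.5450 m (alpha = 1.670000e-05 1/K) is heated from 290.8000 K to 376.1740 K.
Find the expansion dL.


dT = 85.3740 K
dL = 1.670000e-05 * 37.5450 * 85.3740 = 0.053530 m
L_final = 37.598530 m

dL = 0.053530 m


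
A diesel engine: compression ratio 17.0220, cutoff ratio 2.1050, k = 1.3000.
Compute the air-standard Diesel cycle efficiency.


r^(k-1) = 2.3405
rc^k = 2.6316
eta = 0.5147 = 51.4692%

51.4692%


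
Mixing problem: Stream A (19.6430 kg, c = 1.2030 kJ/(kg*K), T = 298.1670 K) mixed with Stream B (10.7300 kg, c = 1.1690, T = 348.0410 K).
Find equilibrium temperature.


num = 11411.4510
den = 36.1739
Tf = 315.4609 K

315.4609 K


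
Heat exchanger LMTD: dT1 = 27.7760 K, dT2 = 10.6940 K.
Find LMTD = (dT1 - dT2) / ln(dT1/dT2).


dT1/dT2 = 2.5973
ln(dT1/dT2) = 0.9545
LMTD = 17.0820 / 0.9545 = 17.8965 K

17.8965 K


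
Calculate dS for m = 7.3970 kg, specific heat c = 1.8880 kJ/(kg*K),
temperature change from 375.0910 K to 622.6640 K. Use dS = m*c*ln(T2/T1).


T2/T1 = 1.6600
ln(T2/T1) = 0.5068
dS = 7.3970 * 1.8880 * 0.5068 = 7.0783 kJ/K

7.0783 kJ/K


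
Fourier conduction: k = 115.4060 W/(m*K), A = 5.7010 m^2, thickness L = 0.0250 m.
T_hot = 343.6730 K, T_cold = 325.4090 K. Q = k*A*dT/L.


dT = 18.2640 K
Q = 115.4060 * 5.7010 * 18.2640 / 0.0250 = 480657.0530 W

480657.0530 W


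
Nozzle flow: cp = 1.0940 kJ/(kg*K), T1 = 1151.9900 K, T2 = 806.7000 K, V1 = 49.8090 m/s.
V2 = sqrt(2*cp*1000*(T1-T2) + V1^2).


dT = 345.2900 K
2*cp*1000*dT = 755494.5200
V1^2 = 2480.9365
V2 = sqrt(757975.4565) = 870.6179 m/s

870.6179 m/s


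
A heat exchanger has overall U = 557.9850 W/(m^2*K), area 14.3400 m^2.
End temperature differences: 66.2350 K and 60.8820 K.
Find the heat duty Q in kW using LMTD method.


LMTD = 63.5209 K
Q = 557.9850 * 14.3400 * 63.5209 = 508262.8915 W = 508.2629 kW

508.2629 kW


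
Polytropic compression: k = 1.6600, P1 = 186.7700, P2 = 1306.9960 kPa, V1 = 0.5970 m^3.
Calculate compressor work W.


(k-1)/k = 0.3976
(P2/P1)^exp = 2.1675
W = 2.5152 * 186.7700 * 0.5970 * (2.1675 - 1) = 327.4063 kJ

327.4063 kJ


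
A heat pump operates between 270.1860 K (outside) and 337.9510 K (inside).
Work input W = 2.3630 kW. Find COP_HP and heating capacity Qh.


COP = 337.9510 / 67.7650 = 4.9871
Qh = 4.9871 * 2.3630 = 11.7845 kW

COP = 4.9871, Qh = 11.7845 kW


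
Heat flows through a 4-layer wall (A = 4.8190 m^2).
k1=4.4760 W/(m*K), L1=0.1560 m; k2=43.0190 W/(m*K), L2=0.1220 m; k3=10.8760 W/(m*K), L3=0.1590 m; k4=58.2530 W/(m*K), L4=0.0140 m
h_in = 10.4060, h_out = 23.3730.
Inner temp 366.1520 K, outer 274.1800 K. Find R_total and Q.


R_conv_in = 1/(10.4060*4.8190) = 0.0199
R_1 = 0.1560/(4.4760*4.8190) = 0.0072
R_2 = 0.1220/(43.0190*4.8190) = 0.0006
R_3 = 0.1590/(10.8760*4.8190) = 0.0030
R_4 = 0.0140/(58.2530*4.8190) = 4.9872e-05
R_conv_out = 1/(23.3730*4.8190) = 0.0089
R_total = 0.0397 K/W
Q = 91.9720 / 0.0397 = 2315.2629 W

R_total = 0.0397 K/W, Q = 2315.2629 W


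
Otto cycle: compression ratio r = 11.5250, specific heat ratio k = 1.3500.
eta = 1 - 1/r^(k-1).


r^(k-1) = 2.3527
eta = 1 - 1/2.3527 = 0.5750 = 57.4964%

57.4964%


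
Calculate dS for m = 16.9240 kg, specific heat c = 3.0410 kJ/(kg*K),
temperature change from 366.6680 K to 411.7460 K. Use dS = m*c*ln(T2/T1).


T2/T1 = 1.1229
ln(T2/T1) = 0.1159
dS = 16.9240 * 3.0410 * 0.1159 = 5.9675 kJ/K

5.9675 kJ/K


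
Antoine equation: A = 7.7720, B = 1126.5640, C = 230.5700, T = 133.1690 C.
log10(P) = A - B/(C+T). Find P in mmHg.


C+T = 363.7390
B/(C+T) = 3.0972
log10(P) = 7.7720 - 3.0972 = 4.6748
P = 10^4.6748 = 47295.8656 mmHg

47295.8656 mmHg


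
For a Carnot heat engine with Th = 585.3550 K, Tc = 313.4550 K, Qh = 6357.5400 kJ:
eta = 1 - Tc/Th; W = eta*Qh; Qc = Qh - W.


eta = 1 - 313.4550/585.3550 = 0.4645
W = 0.4645 * 6357.5400 = 2953.1056 kJ
Qc = 6357.5400 - 2953.1056 = 3404.4344 kJ

eta = 46.4504%, W = 2953.1056 kJ, Qc = 3404.4344 kJ


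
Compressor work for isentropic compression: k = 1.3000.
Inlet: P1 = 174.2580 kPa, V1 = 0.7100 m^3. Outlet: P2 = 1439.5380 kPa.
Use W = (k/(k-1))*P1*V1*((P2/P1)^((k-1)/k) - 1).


(k-1)/k = 0.2308
(P2/P1)^exp = 1.6279
W = 4.3333 * 174.2580 * 0.7100 * (1.6279 - 1) = 336.6277 kJ

336.6277 kJ


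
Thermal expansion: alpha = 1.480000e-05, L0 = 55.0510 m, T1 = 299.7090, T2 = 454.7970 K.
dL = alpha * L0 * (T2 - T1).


dT = 155.0880 K
dL = 1.480000e-05 * 55.0510 * 155.0880 = 0.126359 m
L_final = 55.177359 m

dL = 0.126359 m


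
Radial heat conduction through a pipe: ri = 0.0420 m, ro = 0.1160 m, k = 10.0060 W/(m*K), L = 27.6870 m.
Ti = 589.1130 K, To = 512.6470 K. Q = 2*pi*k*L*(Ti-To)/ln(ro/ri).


dT = 76.4660 K
ln(ro/ri) = 1.0159
Q = 2*pi*10.0060*27.6870*76.4660 / 1.0159 = 131016.1656 W

131016.1656 W


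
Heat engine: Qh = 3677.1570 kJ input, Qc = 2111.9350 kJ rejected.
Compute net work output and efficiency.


W = 3677.1570 - 2111.9350 = 1565.2220 kJ
eta = 1565.2220 / 3677.1570 = 0.4257 = 42.5661%

W = 1565.2220 kJ, eta = 42.5661%


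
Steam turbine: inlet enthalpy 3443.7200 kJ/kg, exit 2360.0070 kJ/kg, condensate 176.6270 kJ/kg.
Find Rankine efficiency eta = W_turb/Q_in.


W = 1083.7130 kJ/kg
Q_in = 3267.0930 kJ/kg
eta = 0.3317 = 33.1706%

eta = 33.1706%


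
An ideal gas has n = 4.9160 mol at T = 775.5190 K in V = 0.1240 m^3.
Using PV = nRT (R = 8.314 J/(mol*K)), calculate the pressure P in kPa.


P = nRT/V = 4.9160 * 8.314 * 775.5190 / 0.1240
= 31696.7210 / 0.1240 = 255618.7175 Pa = 255.6187 kPa

255.6187 kPa


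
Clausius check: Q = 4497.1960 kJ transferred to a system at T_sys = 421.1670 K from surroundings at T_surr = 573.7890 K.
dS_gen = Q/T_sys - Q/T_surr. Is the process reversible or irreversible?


dS_sys = 4497.1960/421.1670 = 10.6779 kJ/K
dS_surr = -4497.1960/573.7890 = -7.8377 kJ/K
dS_gen = 10.6779 - 7.8377 = 2.8402 kJ/K (irreversible)

dS_gen = 2.8402 kJ/K, irreversible


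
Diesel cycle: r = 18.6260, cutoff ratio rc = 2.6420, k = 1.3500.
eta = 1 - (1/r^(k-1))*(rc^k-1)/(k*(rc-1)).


r^(k-1) = 2.7832
rc^k = 3.7120
eta = 0.5604 = 56.0415%

56.0415%


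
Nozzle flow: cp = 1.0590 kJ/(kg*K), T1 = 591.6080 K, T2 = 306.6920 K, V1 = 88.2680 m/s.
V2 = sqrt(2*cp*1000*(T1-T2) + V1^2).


dT = 284.9160 K
2*cp*1000*dT = 603452.0880
V1^2 = 7791.2398
V2 = sqrt(611243.3278) = 781.8205 m/s

781.8205 m/s


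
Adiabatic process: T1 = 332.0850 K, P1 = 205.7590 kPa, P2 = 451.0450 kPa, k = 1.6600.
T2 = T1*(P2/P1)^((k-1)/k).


(k-1)/k = 0.3976
(P2/P1)^exp = 1.3662
T2 = 332.0850 * 1.3662 = 453.7037 K

453.7037 K


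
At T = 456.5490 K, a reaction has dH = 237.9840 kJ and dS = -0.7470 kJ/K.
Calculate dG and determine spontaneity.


T*dS = 456.5490 * -0.7470 = -341.0421 kJ
dG = 237.9840 + 341.0421 = 579.0261 kJ (non-spontaneous)

dG = 579.0261 kJ, non-spontaneous


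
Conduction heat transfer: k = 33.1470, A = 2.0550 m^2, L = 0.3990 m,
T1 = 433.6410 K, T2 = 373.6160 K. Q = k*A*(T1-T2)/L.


dT = 60.0250 K
Q = 33.1470 * 2.0550 * 60.0250 / 0.3990 = 10247.4387 W

10247.4387 W


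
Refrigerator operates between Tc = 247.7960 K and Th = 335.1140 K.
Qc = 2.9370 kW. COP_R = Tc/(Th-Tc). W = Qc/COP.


COP = 247.7960 / 87.3180 = 2.8379
W = 2.9370 / 2.8379 = 1.0349 kW

COP = 2.8379, W = 1.0349 kW


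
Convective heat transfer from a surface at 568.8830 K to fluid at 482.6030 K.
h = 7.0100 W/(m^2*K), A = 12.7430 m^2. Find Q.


dT = 86.2800 K
Q = 7.0100 * 12.7430 * 86.2800 = 7707.2569 W

7707.2569 W


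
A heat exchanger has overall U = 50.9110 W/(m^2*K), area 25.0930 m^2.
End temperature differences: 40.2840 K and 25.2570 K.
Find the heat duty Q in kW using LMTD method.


LMTD = 32.1880 K
Q = 50.9110 * 25.0930 * 32.1880 = 41120.4810 W = 41.1205 kW

41.1205 kW


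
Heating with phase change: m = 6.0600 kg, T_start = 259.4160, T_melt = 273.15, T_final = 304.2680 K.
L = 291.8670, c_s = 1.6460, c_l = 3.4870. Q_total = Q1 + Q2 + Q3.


Q1 (sensible, solid) = 6.0600 * 1.6460 * 13.7340 = 136.9934 kJ
Q2 (latent) = 6.0600 * 291.8670 = 1768.7140 kJ
Q3 (sensible, liquid) = 6.0600 * 3.4870 * 31.1180 = 657.5613 kJ
Q_total = 2563.2687 kJ

2563.2687 kJ


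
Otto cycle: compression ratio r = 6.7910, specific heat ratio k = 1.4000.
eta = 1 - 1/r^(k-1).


r^(k-1) = 2.1517
eta = 1 - 1/2.1517 = 0.5352 = 53.5242%

53.5242%


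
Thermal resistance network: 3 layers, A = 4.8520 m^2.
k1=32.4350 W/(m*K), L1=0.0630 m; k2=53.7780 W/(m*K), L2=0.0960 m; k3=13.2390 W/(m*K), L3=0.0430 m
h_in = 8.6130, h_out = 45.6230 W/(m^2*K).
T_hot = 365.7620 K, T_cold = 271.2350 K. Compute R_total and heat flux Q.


R_conv_in = 1/(8.6130*4.8520) = 0.0239
R_1 = 0.0630/(32.4350*4.8520) = 0.0004
R_2 = 0.0960/(53.7780*4.8520) = 0.0004
R_3 = 0.0430/(13.2390*4.8520) = 0.0007
R_conv_out = 1/(45.6230*4.8520) = 0.0045
R_total = 0.0299 K/W
Q = 94.5270 / 0.0299 = 3163.1175 W

R_total = 0.0299 K/W, Q = 3163.1175 W


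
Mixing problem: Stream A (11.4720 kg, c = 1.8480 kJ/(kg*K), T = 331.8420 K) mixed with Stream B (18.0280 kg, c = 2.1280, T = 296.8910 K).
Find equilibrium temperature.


num = 18424.9382
den = 59.5638
Tf = 309.3309 K

309.3309 K


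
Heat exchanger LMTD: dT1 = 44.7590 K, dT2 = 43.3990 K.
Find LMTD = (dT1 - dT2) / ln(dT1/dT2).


dT1/dT2 = 1.0313
ln(dT1/dT2) = 0.0309
LMTD = 1.3600 / 0.0309 = 44.0755 K

44.0755 K


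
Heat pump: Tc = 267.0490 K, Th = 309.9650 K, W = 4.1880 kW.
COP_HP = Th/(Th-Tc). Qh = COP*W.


COP = 309.9650 / 42.9160 = 7.2226
Qh = 7.2226 * 4.1880 = 30.2482 kW

COP = 7.2226, Qh = 30.2482 kW


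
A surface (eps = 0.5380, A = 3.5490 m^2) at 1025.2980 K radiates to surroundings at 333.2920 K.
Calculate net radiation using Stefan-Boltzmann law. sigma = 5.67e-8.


T^4 = 1.1051e+12
Tsurr^4 = 1.2340e+10
Q = 0.5380 * 5.67e-8 * 3.5490 * 1.0928e+12 = 118302.8341 W

118302.8341 W


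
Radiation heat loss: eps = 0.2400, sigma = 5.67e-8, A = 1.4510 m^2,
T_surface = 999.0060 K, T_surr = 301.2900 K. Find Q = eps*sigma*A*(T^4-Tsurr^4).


T^4 = 9.9603e+11
Tsurr^4 = 8.2402e+09
Q = 0.2400 * 5.67e-8 * 1.4510 * 9.8779e+11 = 19504.1131 W

19504.1131 W


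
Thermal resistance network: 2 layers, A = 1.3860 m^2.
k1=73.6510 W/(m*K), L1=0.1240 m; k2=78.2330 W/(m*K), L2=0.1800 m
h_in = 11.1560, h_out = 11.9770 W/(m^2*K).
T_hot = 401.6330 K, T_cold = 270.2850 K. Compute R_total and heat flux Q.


R_conv_in = 1/(11.1560*1.3860) = 0.0647
R_1 = 0.1240/(73.6510*1.3860) = 0.0012
R_2 = 0.1800/(78.2330*1.3860) = 0.0017
R_conv_out = 1/(11.9770*1.3860) = 0.0602
R_total = 0.1278 K/W
Q = 131.3480 / 0.1278 = 1027.8500 W

R_total = 0.1278 K/W, Q = 1027.8500 W


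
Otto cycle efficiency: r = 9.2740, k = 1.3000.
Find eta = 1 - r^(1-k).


r^(k-1) = 1.9507
eta = 1 - 1/1.9507 = 0.4874 = 48.7351%

48.7351%


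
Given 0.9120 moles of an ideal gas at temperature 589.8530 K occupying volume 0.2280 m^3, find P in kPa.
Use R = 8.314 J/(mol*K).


P = nRT/V = 0.9120 * 8.314 * 589.8530 / 0.2280
= 4472.4825 / 0.2280 = 19616.1514 Pa = 19.6162 kPa

19.6162 kPa


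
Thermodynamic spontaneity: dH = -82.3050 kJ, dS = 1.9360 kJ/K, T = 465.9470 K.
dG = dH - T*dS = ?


T*dS = 465.9470 * 1.9360 = 902.0734 kJ
dG = -82.3050 - 902.0734 = -984.3784 kJ (spontaneous)

dG = -984.3784 kJ, spontaneous


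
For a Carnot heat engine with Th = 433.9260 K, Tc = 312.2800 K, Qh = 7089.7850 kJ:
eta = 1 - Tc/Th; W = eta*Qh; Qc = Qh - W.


eta = 1 - 312.2800/433.9260 = 0.2803
W = 0.2803 * 7089.7850 = 1987.5370 kJ
Qc = 7089.7850 - 1987.5370 = 5102.2480 kJ

eta = 28.0338%, W = 1987.5370 kJ, Qc = 5102.2480 kJ


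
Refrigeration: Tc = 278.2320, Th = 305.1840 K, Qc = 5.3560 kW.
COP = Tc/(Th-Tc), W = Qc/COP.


COP = 278.2320 / 26.9520 = 10.3232
W = 5.3560 / 10.3232 = 0.5188 kW

COP = 10.3232, W = 0.5188 kW


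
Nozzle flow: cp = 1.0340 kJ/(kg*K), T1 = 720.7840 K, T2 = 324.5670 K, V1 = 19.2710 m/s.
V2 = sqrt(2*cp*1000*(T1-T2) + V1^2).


dT = 396.2170 K
2*cp*1000*dT = 819376.7560
V1^2 = 371.3714
V2 = sqrt(819748.1274) = 905.3994 m/s

905.3994 m/s


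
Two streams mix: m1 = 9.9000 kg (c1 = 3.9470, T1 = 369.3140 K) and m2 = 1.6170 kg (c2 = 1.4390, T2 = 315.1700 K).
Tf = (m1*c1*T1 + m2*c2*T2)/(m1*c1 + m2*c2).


num = 15164.4128
den = 41.4022
Tf = 366.2710 K

366.2710 K


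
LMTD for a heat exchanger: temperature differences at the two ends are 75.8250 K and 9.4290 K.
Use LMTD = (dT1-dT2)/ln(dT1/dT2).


dT1/dT2 = 8.0417
ln(dT1/dT2) = 2.0846
LMTD = 66.3960 / 2.0846 = 31.8501 K

31.8501 K


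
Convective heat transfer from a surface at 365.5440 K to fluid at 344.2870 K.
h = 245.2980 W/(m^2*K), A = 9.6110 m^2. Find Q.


dT = 21.2570 K
Q = 245.2980 * 9.6110 * 21.2570 = 50114.6333 W

50114.6333 W


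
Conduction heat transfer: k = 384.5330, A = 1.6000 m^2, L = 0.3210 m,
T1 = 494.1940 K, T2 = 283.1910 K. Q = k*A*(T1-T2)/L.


dT = 211.0030 K
Q = 384.5330 * 1.6000 * 211.0030 / 0.3210 = 404424.2572 W

404424.2572 W


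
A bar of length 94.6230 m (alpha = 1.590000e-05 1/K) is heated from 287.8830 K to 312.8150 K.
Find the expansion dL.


dT = 24.9320 K
dL = 1.590000e-05 * 94.6230 * 24.9320 = 0.037510 m
L_final = 94.660510 m

dL = 0.037510 m


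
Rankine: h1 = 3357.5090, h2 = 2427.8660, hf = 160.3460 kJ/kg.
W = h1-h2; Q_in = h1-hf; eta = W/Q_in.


W = 929.6430 kJ/kg
Q_in = 3197.1630 kJ/kg
eta = 0.2908 = 29.0771%

eta = 29.0771%


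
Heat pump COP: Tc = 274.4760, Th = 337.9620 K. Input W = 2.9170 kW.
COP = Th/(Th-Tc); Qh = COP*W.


COP = 337.9620 / 63.4860 = 5.3234
Qh = 5.3234 * 2.9170 = 15.5284 kW

COP = 5.3234, Qh = 15.5284 kW


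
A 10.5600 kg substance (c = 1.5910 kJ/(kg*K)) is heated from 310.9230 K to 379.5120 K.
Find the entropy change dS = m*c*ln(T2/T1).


T2/T1 = 1.2206
ln(T2/T1) = 0.1993
dS = 10.5600 * 1.5910 * 0.1993 = 3.3491 kJ/K

3.3491 kJ/K


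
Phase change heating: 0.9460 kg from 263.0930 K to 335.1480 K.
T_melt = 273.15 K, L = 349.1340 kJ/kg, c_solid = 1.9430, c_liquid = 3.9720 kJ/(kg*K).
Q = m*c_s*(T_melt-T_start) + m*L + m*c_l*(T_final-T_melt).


Q1 (sensible, solid) = 0.9460 * 1.9430 * 10.0570 = 18.4856 kJ
Q2 (latent) = 0.9460 * 349.1340 = 330.2808 kJ
Q3 (sensible, liquid) = 0.9460 * 3.9720 * 61.9980 = 232.9582 kJ
Q_total = 581.7245 kJ

581.7245 kJ


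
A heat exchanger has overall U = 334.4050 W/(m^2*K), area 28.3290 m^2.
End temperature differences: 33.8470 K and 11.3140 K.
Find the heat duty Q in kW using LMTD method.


LMTD = 20.5629 K
Q = 334.4050 * 28.3290 * 20.5629 = 194799.5608 W = 194.7996 kW

194.7996 kW


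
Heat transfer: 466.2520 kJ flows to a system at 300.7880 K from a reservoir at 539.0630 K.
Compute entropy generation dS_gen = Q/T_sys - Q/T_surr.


dS_sys = 466.2520/300.7880 = 1.5501 kJ/K
dS_surr = -466.2520/539.0630 = -0.8649 kJ/K
dS_gen = 1.5501 - 0.8649 = 0.6852 kJ/K (irreversible)

dS_gen = 0.6852 kJ/K, irreversible


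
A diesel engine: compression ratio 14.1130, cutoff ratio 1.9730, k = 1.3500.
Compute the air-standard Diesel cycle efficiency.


r^(k-1) = 2.5256
rc^k = 2.5028
eta = 0.5470 = 54.7019%

54.7019%


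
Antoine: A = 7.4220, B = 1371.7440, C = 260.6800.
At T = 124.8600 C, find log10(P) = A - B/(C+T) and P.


C+T = 385.5400
B/(C+T) = 3.5580
log10(P) = 7.4220 - 3.5580 = 3.8640
P = 10^3.8640 = 7311.7105 mmHg

7311.7105 mmHg


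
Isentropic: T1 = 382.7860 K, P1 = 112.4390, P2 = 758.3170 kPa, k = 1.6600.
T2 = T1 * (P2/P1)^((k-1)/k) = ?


(k-1)/k = 0.3976
(P2/P1)^exp = 2.1359
T2 = 382.7860 * 2.1359 = 817.5835 K

817.5835 K


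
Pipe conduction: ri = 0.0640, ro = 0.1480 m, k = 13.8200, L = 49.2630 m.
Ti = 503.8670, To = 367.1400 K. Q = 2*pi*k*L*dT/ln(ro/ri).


dT = 136.7270 K
ln(ro/ri) = 0.8383
Q = 2*pi*13.8200*49.2630*136.7270 / 0.8383 = 697667.4538 W

697667.4538 W


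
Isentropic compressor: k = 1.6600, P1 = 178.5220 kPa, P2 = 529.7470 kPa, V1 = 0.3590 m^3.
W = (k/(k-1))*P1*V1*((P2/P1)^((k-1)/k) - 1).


(k-1)/k = 0.3976
(P2/P1)^exp = 1.5410
W = 2.5152 * 178.5220 * 0.3590 * (1.5410 - 1) = 87.2119 kJ

87.2119 kJ


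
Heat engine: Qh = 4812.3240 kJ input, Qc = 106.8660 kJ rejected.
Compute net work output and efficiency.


W = 4812.3240 - 106.8660 = 4705.4580 kJ
eta = 4705.4580 / 4812.3240 = 0.9778 = 97.7793%

W = 4705.4580 kJ, eta = 97.7793%
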